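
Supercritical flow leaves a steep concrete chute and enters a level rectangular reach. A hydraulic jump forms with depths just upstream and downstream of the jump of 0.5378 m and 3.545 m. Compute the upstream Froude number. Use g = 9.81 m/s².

For a rectangular channel the momentum equation gives q² = ½·g·y₁·y₂·(y₁ + y₂) = ½×9.81×0.5378×3.545×4.083 = 38.18.
q = √38.18 = 6.179 m²/s.
V₁ = q/y₁ = 11.49 m/s; Fr₁ = V₁/√(g·y₁) = 5.002.

Fr₁ = 5.002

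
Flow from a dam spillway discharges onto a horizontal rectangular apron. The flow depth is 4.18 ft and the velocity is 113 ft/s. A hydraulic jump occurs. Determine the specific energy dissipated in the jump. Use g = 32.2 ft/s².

ΔE = 146 ft

Fr₁ = V₁/√(g·y₁) = 113/√(32.2×4.18) = 9.74.
By Bélanger, y₂/y₁ = ½[√(1 + 8Fr₁²) − 1] = ½[√760.0 − 1] = 13.3.
y₂ = 13.3 × 4.18 = 55.5 ft.
Head loss: ΔE = (y₂ − y₁)³/(4y₁y₂) = (55.5 − 4.18)³/(4×4.18×55.5) = 135365/928 = 146 ft.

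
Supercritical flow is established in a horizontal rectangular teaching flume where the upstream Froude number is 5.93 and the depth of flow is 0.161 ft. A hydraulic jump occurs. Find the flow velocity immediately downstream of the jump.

Fr₁ = 5.93 (given).
From the momentum equation for a rectangular channel, y₂/y₁ = ½[√(1 + 8Fr₁²) − 1] = ½[√282.3 − 1] = 7.90.
y₂ = 7.90 × 0.161 = 1.27 ft.
V₁ = Fr₁·√(g·y₁) = 5.93×√(32.2×0.161) = 13.5 ft/s; q = V₁·y₁ = 2.17 ft²/s.
V₂ = q/y₂ = 2.17/1.27 = 1.71 ft/s.

V₂ = 1.71 ft/s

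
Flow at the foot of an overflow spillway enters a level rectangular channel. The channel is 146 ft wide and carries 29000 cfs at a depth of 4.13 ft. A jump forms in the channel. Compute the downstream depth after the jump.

q = Q/b = 29000/146 = 199 ft²/s; V₁ = q/y₁ = 48.1 ft/s. Fr₁ = V₁/√(g·y₁) = 4.17.
By Bélanger, y₂/y₁ = ½[√(1 + 8Fr₁²) − 1] = ½[√140.1 − 1] = 5.42.
y₂ = 5.42 × 4.13 = 22.4 ft.

y₂ = 22.4 ft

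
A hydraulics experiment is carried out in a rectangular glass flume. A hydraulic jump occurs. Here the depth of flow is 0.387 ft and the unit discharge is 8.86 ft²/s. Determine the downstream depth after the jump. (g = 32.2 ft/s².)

y₂ = 3.36 ft

V₁ = q/y₁ = 8.86/0.387 = 22.9 ft/s. Fr₁ = V₁/√(g·y₁) = 22.9/√(32.2×0.387) = 6.49.
Conjugate-depth relation: y₂/y₁ = ½[√(1 + 8Fr₁²) − 1] = ½[√337.5 − 1] = 8.69.
y₂ = 8.69 × 0.387 = 3.36 ft.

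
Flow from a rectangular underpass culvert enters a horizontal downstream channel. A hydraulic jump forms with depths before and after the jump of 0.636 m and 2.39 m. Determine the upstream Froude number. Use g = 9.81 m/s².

For a rectangular channel the momentum equation gives q² = ½·g·y₁·y₂·(y₁ + y₂) = ½×9.81×0.636×2.39×3.03 = 22.6.
q = √22.6 = 4.75 m²/s.
V₁ = q/y₁ = 7.47 m/s; Fr₁ = V₁/√(g·y₁) = 2.99.

Fr₁ = 2.99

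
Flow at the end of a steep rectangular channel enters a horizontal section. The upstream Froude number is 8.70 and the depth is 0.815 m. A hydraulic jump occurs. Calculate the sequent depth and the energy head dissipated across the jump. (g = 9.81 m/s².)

y₂ = 9.63 m; ΔE = 21.8 m

Fr₁ = 8.70 (given).
Conjugate-depth relation: y₂/y₁ = ½[√(1 + 8Fr₁²) − 1] = ½[√606.5 − 1] = 11.8.
y₂ = 11.8 × 0.815 = 9.63 m.
V₁ = Fr₁·√(g·y₁) = 8.70×√(9.81×0.815) = 24.6 m/s; q = V₁·y₁ = 20.0 m²/s. V₂ = q/y₂ = 20.0/9.63 = 2.08 m/s. E₁ = y₁ + V₁²/2g = 31.7 m; E₂ = y₂ + V₂²/2g = 9.85 m. ΔE = E₁ − E₂ = 21.8 m.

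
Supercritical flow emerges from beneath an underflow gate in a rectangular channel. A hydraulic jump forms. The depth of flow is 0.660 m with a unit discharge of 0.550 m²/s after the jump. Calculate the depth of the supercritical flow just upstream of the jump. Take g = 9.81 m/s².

y₁ = 0.120 m

V₂ = q/y₂ = 0.550/0.660 = 0.833 m/s; Fr₂ = V₂/√(g·y₂) = 0.328.
From the momentum equation (using Fr₂), y₁/y₂ = ½[√(1 + 8Fr₂²) − 1] = ½[√1.858 − 1] = 0.182.
y₁ = 0.182 × 0.660 = 0.120 m.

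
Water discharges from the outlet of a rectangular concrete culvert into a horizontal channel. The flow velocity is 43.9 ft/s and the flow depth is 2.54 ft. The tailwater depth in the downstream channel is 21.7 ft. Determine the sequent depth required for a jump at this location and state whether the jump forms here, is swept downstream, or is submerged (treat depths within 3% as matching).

Fr₁ = V₁/√(g·y₁) = 43.9/√(32.2×2.54) = 4.85.
By Bélanger, y₂/y₁ = ½[√(1 + 8Fr₁²) − 1] = ½[√189.5 − 1] = 6.38.
y₂ = 6.38 × 2.54 = 16.2 ft.
Tailwater y_tw = 21.7 ft: y_tw > y₂, so the jump is submerged.

y₂ = 16.2 ft; the jump is submerged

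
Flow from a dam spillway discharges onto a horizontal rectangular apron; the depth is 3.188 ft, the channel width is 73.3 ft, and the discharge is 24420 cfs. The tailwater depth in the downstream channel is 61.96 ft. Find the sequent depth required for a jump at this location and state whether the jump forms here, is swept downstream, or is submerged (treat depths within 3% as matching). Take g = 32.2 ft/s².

q = Q/b = 24420/73.3 = 333.2 ft²/s; V₁ = q/y₁ = 104.5 ft/s. Fr₁ = V₁/√(g·y₁) = 10.31.
From the momentum equation for a rectangular channel, y₂/y₁ = ½[√(1 + 8Fr₁²) − 1] = ½[√852.06 − 1] = 14.10.
y₂ = 14.10 × 3.188 = 44.94 ft.
Tailwater y_tw = 61.96 ft: y_tw > y₂, so the jump is submerged.

y₂ = 44.94 ft; the jump is submerged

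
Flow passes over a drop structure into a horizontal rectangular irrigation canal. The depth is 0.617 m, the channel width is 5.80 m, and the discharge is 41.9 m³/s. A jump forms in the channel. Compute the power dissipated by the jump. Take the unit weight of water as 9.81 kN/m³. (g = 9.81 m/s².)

P = 1467 kW

q = Q/b = 41.9/5.80 = 7.22 m²/s; V₁ = q/y₁ = 11.7 m/s. Fr₁ = V₁/√(g·y₁) = 4.76.
From the momentum equation for a rectangular channel, y₂/y₁ = ½[√(1 + 8Fr₁²) − 1] = ½[√182.2 − 1] = 6.25.
y₂ = 6.25 × 0.617 = 3.86 m.
Head loss: ΔE = (y₂ − y₁)³/(4y₁y₂) = (3.86 − 0.617)³/(4×0.617×3.86) = 34.0/9.52 = 3.57 m.
P = γ·Q·ΔE = 9.81 × 41.9 × 3.57 = 1467 kW.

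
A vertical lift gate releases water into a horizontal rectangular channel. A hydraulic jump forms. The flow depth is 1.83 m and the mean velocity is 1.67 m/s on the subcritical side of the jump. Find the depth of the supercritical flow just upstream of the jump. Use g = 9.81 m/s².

y₁ = 0.455 m

Fr₂ = V₂/√(g·y₂) = 1.67/√(9.81×1.83) = 0.394.
Applying the sequent-depth relation in reverse, y₁/y₂ = ½[√(1 + 8Fr₂²) − 1] = ½[√2.243 − 1] = 0.249.
y₁ = 0.249 × 1.83 = 0.455 m.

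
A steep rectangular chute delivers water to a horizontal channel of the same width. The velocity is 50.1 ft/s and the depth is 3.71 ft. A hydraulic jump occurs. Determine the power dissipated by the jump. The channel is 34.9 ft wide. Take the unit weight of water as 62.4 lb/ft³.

Fr₁ = V₁/√(g·y₁) = 50.1/√(32.2×3.71) = 4.58.
By Bélanger, y₂/y₁ = ½[√(1 + 8Fr₁²) − 1] = ½[√169.1 − 1] = 6.00.
y₂ = 6.00 × 3.71 = 22.3 ft.
Head loss: ΔE = (y₂ − y₁)³/(4y₁y₂) = (22.3 − 3.71)³/(4×3.71×22.3) = 6390/330 = 19.3 ft.
q = V₁·y₁ = 50.1 × 3.71 = 186 ft²/s. Q = q·b = 186 × 34.9 = 6487 cfs. P = γ·Q·ΔE/550 = 62.4 × 6487 × 19.3 / 550 = 14231 hp.

P = 14231 hp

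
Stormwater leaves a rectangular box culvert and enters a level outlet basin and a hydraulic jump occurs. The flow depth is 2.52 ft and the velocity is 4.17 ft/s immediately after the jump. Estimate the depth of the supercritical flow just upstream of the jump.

y₁ = 0.816 ft

Fr₂ = V₂/√(g·y₂) = 4.17/√(32.2×2.52) = 0.463.
Since the conjugate-depth ratio holds either way, y₁/y₂ = ½[√(1 + 8Fr₂²) − 1] = ½[√2.714 − 1] = 0.324.
y₁ = 0.324 × 2.52 = 0.816 ft.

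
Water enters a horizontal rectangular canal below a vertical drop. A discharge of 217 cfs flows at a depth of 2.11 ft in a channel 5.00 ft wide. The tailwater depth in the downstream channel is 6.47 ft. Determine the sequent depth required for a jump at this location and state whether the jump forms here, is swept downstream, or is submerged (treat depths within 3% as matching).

y₂ = 6.47 ft; the jump forms here

q = Q/b = 217/5.00 = 43.4 ft²/s; V₁ = q/y₁ = 20.6 ft/s. Fr₁ = V₁/√(g·y₁) = 2.50.
By Bélanger, y₂/y₁ = ½[√(1 + 8Fr₁²) − 1] = ½[√50.82 − 1] = 3.06.
y₂ = 3.06 × 2.11 = 6.47 ft.
Tailwater y_tw = 6.47 ft: y_tw ≈ y₂, so the jump forms here.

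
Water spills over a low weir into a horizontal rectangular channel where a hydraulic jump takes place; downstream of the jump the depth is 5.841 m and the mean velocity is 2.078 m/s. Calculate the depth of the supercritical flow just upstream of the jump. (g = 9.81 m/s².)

Fr₂ = V₂/√(g·y₂) = 2.078/√(9.81×5.841) = 0.2745.
Since the conjugate-depth ratio holds either way, y₁/y₂ = ½[√(1 + 8Fr₂²) − 1] = ½[√1.6029 − 1] = 0.1330.
y₁ = 0.1330 × 5.841 = 0.7770 m.

y₁ = 0.7770 m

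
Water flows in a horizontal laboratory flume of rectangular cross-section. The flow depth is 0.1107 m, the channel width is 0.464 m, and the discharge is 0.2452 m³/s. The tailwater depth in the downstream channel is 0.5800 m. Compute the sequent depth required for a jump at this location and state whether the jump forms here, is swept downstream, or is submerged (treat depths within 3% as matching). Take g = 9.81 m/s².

q = Q/b = 0.2452/0.464 = 0.5284 m²/s; V₁ = q/y₁ = 4.774 m/s. Fr₁ = V₁/√(g·y₁) = 4.581.
Conjugate-depth relation: y₂/y₁ = ½[√(1 + 8Fr₁²) − 1] = ½[√168.87 − 1] = 5.998.
y₂ = 5.998 × 0.1107 = 0.6639 m.
Tailwater y_tw = 0.5800 m: y_tw < y₂, so the jump is swept downstream.

y₂ = 0.6639 m; the jump is swept downstream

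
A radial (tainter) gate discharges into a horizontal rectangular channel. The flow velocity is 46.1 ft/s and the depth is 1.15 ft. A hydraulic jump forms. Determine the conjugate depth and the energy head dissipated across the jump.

Fr₁ = V₁/√(g·y₁) = 46.1/√(32.2×1.15) = 7.58.
From the momentum equation for a rectangular channel, y₂/y₁ = ½[√(1 + 8Fr₁²) − 1] = ½[√460.1 − 1] = 10.2.
y₂ = 10.2 × 1.15 = 11.8 ft.
q = V₁·y₁ = 46.1 × 1.15 = 53.0 ft²/s. V₂ = q/y₂ = 53.0/11.8 = 4.51 ft/s. E₁ = y₁ + V₁²/2g = 34.2 ft; E₂ = y₂ + V₂²/2g = 12.1 ft. ΔE = E₁ − E₂ = 22.1 ft.

y₂ = 11.8 ft; ΔE = 22.1 ft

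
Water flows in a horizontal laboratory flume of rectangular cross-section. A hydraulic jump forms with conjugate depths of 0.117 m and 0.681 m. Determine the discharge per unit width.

For a rectangular channel the momentum equation gives q² = ½·g·y₁·y₂·(y₁ + y₂) = ½×9.81×0.117×0.681×0.798 = 0.312.
q = √0.312 = 0.558 m²/s.

q = 0.558 m²/s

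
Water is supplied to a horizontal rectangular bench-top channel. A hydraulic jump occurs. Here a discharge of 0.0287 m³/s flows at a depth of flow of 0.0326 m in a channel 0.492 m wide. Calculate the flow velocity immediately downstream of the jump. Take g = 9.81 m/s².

q = Q/b = 0.0287/0.492 = 0.0583 m²/s; V₁ = q/y₁ = 1.79 m/s. Fr₁ = V₁/√(g·y₁) = 3.16.
Bélanger equation: y₂/y₁ = ½[√(1 + 8Fr₁²) − 1] = ½[√81.09 − 1] = 4.00.
y₂ = 4.00 × 0.0326 = 0.130 m.
V₂ = q/y₂ = 0.0583/0.130 = 0.447 m/s.

V₂ = 0.447 m/s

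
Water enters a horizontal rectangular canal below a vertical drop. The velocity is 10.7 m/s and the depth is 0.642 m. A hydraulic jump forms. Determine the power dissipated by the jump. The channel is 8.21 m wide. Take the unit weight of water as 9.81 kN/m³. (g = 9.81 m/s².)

Fr₁ = V₁/√(g·y₁) = 10.7/√(9.81×0.642) = 4.26.
Sequent-depth ratio: y₂/y₁ = ½[√(1 + 8Fr₁²) − 1] = ½[√146.4 − 1] = 5.55.
y₂ = 5.55 × 0.642 = 3.56 m.
q = V₁·y₁ = 10.7 × 0.642 = 6.87 m²/s. V₂ = q/y₂ = 6.87/3.56 = 1.93 m/s. E₁ = y₁ + V₁²/2g = 6.48 m; E₂ = y₂ + V₂²/2g = 3.75 m. ΔE = E₁ − E₂ = 2.72 m.
Q = q·b = 6.87 × 8.21 = 56.4 m³/s. P = γ·Q·ΔE = 9.81 × 56.4 × 2.72 = 1507 kW.

P = 1507 kW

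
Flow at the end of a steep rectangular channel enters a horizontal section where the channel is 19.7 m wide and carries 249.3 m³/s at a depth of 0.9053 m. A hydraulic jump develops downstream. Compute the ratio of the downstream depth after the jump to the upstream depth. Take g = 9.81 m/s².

y₂/y₁ = 6.152

q = Q/b = 249.3/19.7 = 12.65 m²/s; V₁ = q/y₁ = 13.98 m/s. Fr₁ = V₁/√(g·y₁) = 4.691.
Bélanger equation: y₂/y₁ = ½[√(1 + 8Fr₁²) − 1] = ½[√177.02 − 1] = 6.152.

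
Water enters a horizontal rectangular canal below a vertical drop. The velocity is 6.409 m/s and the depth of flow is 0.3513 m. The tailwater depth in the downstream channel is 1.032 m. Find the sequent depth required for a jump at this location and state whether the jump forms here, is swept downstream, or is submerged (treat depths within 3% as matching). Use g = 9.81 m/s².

Fr₁ = V₁/√(g·y₁) = 6.409/√(9.81×0.3513) = 3.452.
Sequent-depth ratio: y₂/y₁ = ½[√(1 + 8Fr₁²) − 1] = ½[√96.351 − 1] = 4.408.
y₂ = 4.408 × 0.3513 = 1.549 m.
Tailwater y_tw = 1.032 m: y_tw < y₂, so the jump is swept downstream.

y₂ = 1.549 m; the jump is swept downstream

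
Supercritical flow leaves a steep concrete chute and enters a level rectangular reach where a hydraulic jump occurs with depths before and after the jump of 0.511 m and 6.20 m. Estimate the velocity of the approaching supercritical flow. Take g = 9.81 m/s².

V₁ = 20.0 m/s

For a rectangular channel the momentum equation gives q² = ½·g·y₁·y₂·(y₁ + y₂) = ½×9.81×0.511×6.20×6.71 = 104.
q = √104 = 10.2 m²/s.
V₁ = q/y₁ = 10.2/0.511 = 20.0 m/s.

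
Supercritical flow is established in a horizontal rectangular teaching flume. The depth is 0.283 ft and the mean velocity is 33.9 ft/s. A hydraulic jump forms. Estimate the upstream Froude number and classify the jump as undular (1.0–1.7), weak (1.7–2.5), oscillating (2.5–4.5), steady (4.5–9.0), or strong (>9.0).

Fr₁ = 11.2; strong jump

Fr₁ = V₁/√(g·y₁) = 33.9/√(32.2×0.283) = 11.2.
Fr₁ = 11.2 lies in the strong range.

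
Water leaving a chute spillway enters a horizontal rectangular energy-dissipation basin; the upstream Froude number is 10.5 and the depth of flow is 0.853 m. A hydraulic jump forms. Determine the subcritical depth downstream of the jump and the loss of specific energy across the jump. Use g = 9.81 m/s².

y₂ = 12.2 m; ΔE = 35.4 m

Fr₁ = 10.5 (given).
Conjugate-depth relation: y₂/y₁ = ½[√(1 + 8Fr₁²) − 1] = ½[√883.0 − 1] = 14.4.
y₂ = 14.4 × 0.853 = 12.2 m.
Head loss: ΔE = (y₂ − y₁)³/(4y₁y₂) = (12.2 − 0.853)³/(4×0.853×12.2) = 1479/41.8 = 35.4 m.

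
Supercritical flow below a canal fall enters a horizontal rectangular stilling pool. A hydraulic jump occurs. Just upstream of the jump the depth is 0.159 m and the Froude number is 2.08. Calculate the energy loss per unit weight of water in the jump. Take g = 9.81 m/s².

ΔE = 0.0523 m

Fr₁ = 2.08 (given).
By Bélanger, y₂/y₁ = ½[√(1 + 8Fr₁²) − 1] = ½[√35.61 − 1] = 2.48.
y₂ = 2.48 × 0.159 = 0.395 m.
V₁ = Fr₁·√(g·y₁) = 2.08×√(9.81×0.159) = 2.60 m/s; q = V₁·y₁ = 0.413 m²/s. V₂ = q/y₂ = 0.413/0.395 = 1.05 m/s. E₁ = y₁ + V₁²/2g = 0.503 m; E₂ = y₂ + V₂²/2g = 0.451 m. ΔE = E₁ − E₂ = 0.0523 m.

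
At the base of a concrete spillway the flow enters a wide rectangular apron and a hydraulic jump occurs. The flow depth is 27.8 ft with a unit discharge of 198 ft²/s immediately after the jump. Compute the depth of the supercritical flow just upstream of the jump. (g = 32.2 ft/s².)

y₁ = 2.86 ft

V₂ = q/y₂ = 198/27.8 = 7.12 ft/s; Fr₂ = V₂/√(g·y₂) = 0.238.
The Bélanger relation is symmetric: y₁/y₂ = ½[√(1 + 8Fr₂²) − 1] = ½[√1.453 − 1] = 0.103.
y₁ = 0.103 × 27.8 = 2.86 ft.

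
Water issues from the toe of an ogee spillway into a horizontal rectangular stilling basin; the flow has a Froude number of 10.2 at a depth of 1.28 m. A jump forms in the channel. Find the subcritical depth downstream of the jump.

Fr₁ = 10.2 (given).
By Bélanger, y₂/y₁ = ½[√(1 + 8Fr₁²) − 1] = ½[√833.3 − 1] = 13.9.
y₂ = 13.9 × 1.28 = 17.8 m.

y₂ = 17.8 m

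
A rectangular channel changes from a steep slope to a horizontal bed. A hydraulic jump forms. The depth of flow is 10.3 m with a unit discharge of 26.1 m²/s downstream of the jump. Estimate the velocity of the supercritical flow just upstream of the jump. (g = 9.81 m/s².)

V₂ = q/y₂ = 26.1/10.3 = 2.53 m/s; Fr₂ = V₂/√(g·y₂) = 0.252.
Since the conjugate-depth ratio holds either way, y₁/y₂ = ½[√(1 + 8Fr₂²) − 1] = ½[√1.508 − 1] = 0.114.
y₁ = 0.114 × 10.3 = 1.18 m.
V₁ = q/y₁ = 26.1/1.18 = 22.2 m/s.

V₁ = 22.2 m/s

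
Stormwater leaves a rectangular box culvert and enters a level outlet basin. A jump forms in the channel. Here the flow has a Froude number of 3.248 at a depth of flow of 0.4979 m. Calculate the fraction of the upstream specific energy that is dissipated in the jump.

Fr₁ = 3.248 (given).
By Bélanger, y₂/y₁ = ½[√(1 + 8Fr₁²) − 1] = ½[√85.396 − 1] = 4.120.
y₂ = 4.120 × 0.4979 = 2.052 m.
E₁ = y₁(1 + Fr₁²/2) = 0.4979×(1 + 3.248²/2) = 3.124 m. ΔE = (y₂ − y₁)³/(4y₁y₂) = 0.9179 m. ΔE/E₁ = 0.9179/3.124 = 0.294.

ΔE/E₁ = 0.294 (29.4%)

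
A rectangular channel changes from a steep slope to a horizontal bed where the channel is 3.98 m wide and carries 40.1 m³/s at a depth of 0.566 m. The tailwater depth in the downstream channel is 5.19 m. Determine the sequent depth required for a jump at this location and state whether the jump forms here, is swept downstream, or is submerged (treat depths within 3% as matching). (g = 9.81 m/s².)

q = Q/b = 40.1/3.98 = 10.1 m²/s; V₁ = q/y₁ = 17.8 m/s. Fr₁ = V₁/√(g·y₁) = 7.55.
Sequent-depth ratio: y₂/y₁ = ½[√(1 + 8Fr₁²) − 1] = ½[√457.6 − 1] = 10.2.
y₂ = 10.2 × 0.566 = 5.77 m.
Tailwater y_tw = 5.19 m: y_tw < y₂, so the jump is swept downstream.

y₂ = 5.77 m; the jump is swept downstream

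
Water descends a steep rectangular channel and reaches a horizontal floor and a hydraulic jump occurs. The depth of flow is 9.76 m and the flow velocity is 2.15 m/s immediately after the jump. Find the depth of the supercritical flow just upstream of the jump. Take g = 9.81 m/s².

y₁ = 0.866 m

Fr₂ = V₂/√(g·y₂) = 2.15/√(9.81×9.76) = 0.220.
Applying the sequent-depth relation in reverse, y₁/y₂ = ½[√(1 + 8Fr₂²) − 1] = ½[√1.386 − 1] = 0.0887.
y₁ = 0.0887 × 9.76 = 0.866 m.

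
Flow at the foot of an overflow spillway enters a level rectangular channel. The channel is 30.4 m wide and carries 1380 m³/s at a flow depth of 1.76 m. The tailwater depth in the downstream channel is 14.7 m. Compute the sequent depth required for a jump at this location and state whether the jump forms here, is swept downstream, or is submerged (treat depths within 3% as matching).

y₂ = 14.6 m; the jump forms here

q = Q/b = 1380/30.4 = 45.4 m²/s; V₁ = q/y₁ = 25.8 m/s. Fr₁ = V₁/√(g·y₁) = 6.21.
Conjugate-depth relation: y₂/y₁ = ½[√(1 + 8Fr₁²) − 1] = ½[√309.2 − 1] = 8.29.
y₂ = 8.29 × 1.76 = 14.6 m.
Tailwater y_tw = 14.7 m: y_tw ≈ y₂, so the jump forms here.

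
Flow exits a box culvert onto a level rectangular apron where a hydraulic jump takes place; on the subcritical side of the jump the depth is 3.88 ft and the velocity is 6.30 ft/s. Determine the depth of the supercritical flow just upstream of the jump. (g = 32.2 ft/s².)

Fr₂ = V₂/√(g·y₂) = 6.30/√(32.2×3.88) = 0.564.
Applying the sequent-depth relation in reverse, y₁/y₂ = ½[√(1 + 8Fr₂²) − 1] = ½[√3.541 − 1] = 0.441.
y₁ = 0.441 × 3.88 = 1.71 ft.

y₁ = 1.71 ft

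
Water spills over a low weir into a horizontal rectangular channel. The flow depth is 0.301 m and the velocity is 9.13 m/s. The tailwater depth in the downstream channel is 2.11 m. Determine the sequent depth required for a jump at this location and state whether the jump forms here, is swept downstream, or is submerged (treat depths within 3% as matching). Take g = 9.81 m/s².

Fr₁ = V₁/√(g·y₁) = 9.13/√(9.81×0.301) = 5.31.
Conjugate-depth relation: y₂/y₁ = ½[√(1 + 8Fr₁²) − 1] = ½[√226.8 − 1] = 7.03.
y₂ = 7.03 × 0.301 = 2.12 m.
Tailwater y_tw = 2.11 m: y_tw ≈ y₂, so the jump forms here.

y₂ = 2.12 m; the jump forms here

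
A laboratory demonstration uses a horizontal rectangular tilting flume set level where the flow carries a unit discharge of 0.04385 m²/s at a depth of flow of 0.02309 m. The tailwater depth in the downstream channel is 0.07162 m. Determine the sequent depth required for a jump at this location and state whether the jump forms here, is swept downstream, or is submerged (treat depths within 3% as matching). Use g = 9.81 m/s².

y₂ = 0.1193 m; the jump is swept downstream

V₁ = q/y₁ = 0.04385/0.02309 = 1.899 m/s. Fr₁ = V₁/√(g·y₁) = 1.899/√(9.81×0.02309) = 3.990.
From the momentum equation for a rectangular channel, y₂/y₁ = ½[√(1 + 8Fr₁²) − 1] = ½[√128.38 − 1] = 5.165.
y₂ = 5.165 × 0.02309 = 0.1193 m.
Tailwater y_tw = 0.07162 m: y_tw < y₂, so the jump is swept downstream.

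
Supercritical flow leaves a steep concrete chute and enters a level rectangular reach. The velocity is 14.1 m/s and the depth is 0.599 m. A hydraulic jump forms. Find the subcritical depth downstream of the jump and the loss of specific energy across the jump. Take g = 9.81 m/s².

Fr₁ = V₁/√(g·y₁) = 14.1/√(9.81×0.599) = 5.82.
Sequent-depth ratio: y₂/y₁ = ½[√(1 + 8Fr₁²) − 1] = ½[√271.7 − 1] = 7.74.
y₂ = 7.74 × 0.599 = 4.64 m.
q = V₁·y₁ = 14.1 × 0.599 = 8.45 m²/s. V₂ = q/y₂ = 8.45/4.64 = 1.82 m/s. E₁ = y₁ + V₁²/2g = 10.7 m; E₂ = y₂ + V₂²/2g = 4.81 m. ΔE = E₁ − E₂ = 5.93 m.

y₂ = 4.64 m; ΔE = 5.93 m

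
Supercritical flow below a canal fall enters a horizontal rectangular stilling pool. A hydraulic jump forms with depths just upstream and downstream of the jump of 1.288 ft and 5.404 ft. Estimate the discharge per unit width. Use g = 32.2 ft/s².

For a rectangular channel the momentum equation gives q² = ½·g·y₁·y₂·(y₁ + y₂) = ½×32.2×1.288×5.404×6.692 = 749.9.
q = √749.9 = 27.38 ft²/s.

q = 27.38 ft²/s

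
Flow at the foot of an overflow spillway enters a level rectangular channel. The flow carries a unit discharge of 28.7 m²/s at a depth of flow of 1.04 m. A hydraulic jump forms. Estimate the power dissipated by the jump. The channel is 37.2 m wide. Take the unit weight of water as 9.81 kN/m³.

P = 286713 kW

V₁ = q/y₁ = 28.7/1.04 = 27.6 m/s. Fr₁ = V₁/√(g·y₁) = 27.6/√(9.81×1.04) = 8.64.
By Bélanger, y₂/y₁ = ½[√(1 + 8Fr₁²) − 1] = ½[√598.2 − 1] = 11.7.
y₂ = 11.7 × 1.04 = 12.2 m.
V₂ = q/y₂ = 28.7/12.2 = 2.35 m/s. E₁ = y₁ + V₁²/2g = 39.9 m; E₂ = y₂ + V₂²/2g = 12.5 m. ΔE = E₁ − E₂ = 27.4 m.
Q = q·b = 28.7 × 37.2 = 1068 m³/s. P = γ·Q·ΔE = 9.81 × 1068 × 27.4 = 286713 kW.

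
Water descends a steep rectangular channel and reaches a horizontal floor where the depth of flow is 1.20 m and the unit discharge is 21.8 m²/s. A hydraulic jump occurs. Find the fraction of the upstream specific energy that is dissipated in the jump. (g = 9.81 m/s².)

ΔE/E₁ = 0.515 (51.5%)

V₁ = q/y₁ = 21.8/1.20 = 18.2 m/s. Fr₁ = V₁/√(g·y₁) = 18.2/√(9.81×1.20) = 5.29.
Conjugate-depth relation: y₂/y₁ = ½[√(1 + 8Fr₁²) − 1] = ½[√225.3 − 1] = 7.00.
y₂ = 7.00 × 1.20 = 8.41 m.
E₁ = y₁ + V₁²/2g = 18.0 m. ΔE = (y₂ − y₁)³/(4y₁y₂) = 9.27 m. ΔE/E₁ = 9.27/18.0 = 0.515.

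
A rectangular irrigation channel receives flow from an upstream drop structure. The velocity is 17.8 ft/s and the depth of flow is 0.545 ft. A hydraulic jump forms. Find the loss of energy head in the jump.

ΔE = 2.29 ft

Fr₁ = V₁/√(g·y₁) = 17.8/√(32.2×0.545) = 4.25.
Bélanger equation: y₂/y₁ = ½[√(1 + 8Fr₁²) − 1] = ½[√145.4 − 1] = 5.53.
y₂ = 5.53 × 0.545 = 3.01 ft.
q = V₁·y₁ = 17.8 × 0.545 = 9.70 ft²/s. V₂ = q/y₂ = 9.70/3.01 = 3.22 ft/s. E₁ = y₁ + V₁²/2g = 5.46 ft; E₂ = y₂ + V₂²/2g = 3.17 ft. ΔE = E₁ − E₂ = 2.29 ft.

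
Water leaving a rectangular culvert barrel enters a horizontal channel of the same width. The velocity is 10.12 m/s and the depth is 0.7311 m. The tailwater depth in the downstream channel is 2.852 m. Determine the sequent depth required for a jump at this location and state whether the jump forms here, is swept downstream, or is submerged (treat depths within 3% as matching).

y₂ = 3.559 m; the jump is swept downstream

Fr₁ = V₁/√(g·y₁) = 10.12/√(9.81×0.7311) = 3.779.
From the momentum equation for a rectangular channel, y₂/y₁ = ½[√(1 + 8Fr₁²) − 1] = ½[√115.24 − 1] = 4.867.
y₂ = 4.867 × 0.7311 = 3.559 m.
Tailwater y_tw = 2.852 m: y_tw < y₂, so the jump is swept downstream.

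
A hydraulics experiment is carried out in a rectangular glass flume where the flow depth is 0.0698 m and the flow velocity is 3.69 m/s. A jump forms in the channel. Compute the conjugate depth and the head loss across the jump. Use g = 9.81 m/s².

y₂ = 0.407 m; ΔE = 0.337 m

Fr₁ = V₁/√(g·y₁) = 3.69/√(9.81×0.0698) = 4.46.
Sequent-depth ratio: y₂/y₁ = ½[√(1 + 8Fr₁²) − 1] = ½[√160.1 − 1] = 5.83.
y₂ = 5.83 × 0.0698 = 0.407 m.
Head loss: ΔE = (y₂ − y₁)³/(4y₁y₂) = (0.407 − 0.0698)³/(4×0.0698×0.407) = 0.0382/0.114 = 0.337 m.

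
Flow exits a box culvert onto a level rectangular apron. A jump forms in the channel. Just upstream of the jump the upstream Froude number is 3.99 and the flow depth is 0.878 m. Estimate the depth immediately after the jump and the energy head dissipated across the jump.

Fr₁ = 3.99 (given).
From the momentum equation for a rectangular channel, y₂/y₁ = ½[√(1 + 8Fr₁²) − 1] = ½[√128.4 − 1] = 5.16.
y₂ = 5.16 × 0.878 = 4.53 m.
Head loss: ΔE = (y₂ − y₁)³/(4y₁y₂) = (4.53 − 0.878)³/(4×0.878×4.53) = 48.9/15.9 = 3.07 m.

y₂ = 4.53 m; ΔE = 3.07 m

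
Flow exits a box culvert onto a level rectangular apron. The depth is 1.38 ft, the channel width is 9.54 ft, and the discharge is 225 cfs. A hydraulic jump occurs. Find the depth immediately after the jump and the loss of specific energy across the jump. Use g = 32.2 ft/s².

q = Q/b = 225/9.54 = 23.6 ft²/s; V₁ = q/y₁ = 17.1 ft/s. Fr₁ = V₁/√(g·y₁) = 2.56.
By Bélanger, y₂/y₁ = ½[√(1 + 8Fr₁²) − 1] = ½[√53.59 − 1] = 3.16.
y₂ = 3.16 × 1.38 = 4.36 ft.
Head loss: ΔE = (y₂ − y₁)³/(4y₁y₂) = (4.36 − 1.38)³/(4×1.38×4.36) = 26.5/24.1 = 1.10 ft.

y₂ = 4.36 ft; ΔE = 1.10 ft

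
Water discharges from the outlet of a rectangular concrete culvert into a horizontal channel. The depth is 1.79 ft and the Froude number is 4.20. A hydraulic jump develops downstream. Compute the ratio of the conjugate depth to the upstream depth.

y₂/y₁ = 5.46

Fr₁ = 4.20 (given).
Bélanger equation: y₂/y₁ = ½[√(1 + 8Fr₁²) − 1] = ½[√142.1 − 1] = 5.46.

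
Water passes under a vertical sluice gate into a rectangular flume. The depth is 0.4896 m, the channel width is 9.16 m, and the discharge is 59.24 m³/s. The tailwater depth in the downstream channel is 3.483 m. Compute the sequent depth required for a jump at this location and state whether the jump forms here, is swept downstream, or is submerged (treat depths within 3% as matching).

y₂ = 3.936 m; the jump is swept downstream

q = Q/b = 59.24/9.16 = 6.467 m²/s; V₁ = q/y₁ = 13.21 m/s. Fr₁ = V₁/√(g·y₁) = 6.027.
By Bélanger, y₂/y₁ = ½[√(1 + 8Fr₁²) − 1] = ½[√291.63 − 1] = 8.039.
y₂ = 8.039 × 0.4896 = 3.936 m.
Tailwater y_tw = 3.483 m: y_tw < y₂, so the jump is swept downstream.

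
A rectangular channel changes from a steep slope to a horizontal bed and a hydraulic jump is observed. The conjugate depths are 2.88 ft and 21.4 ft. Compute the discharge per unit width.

q = 155 ft²/s

For a rectangular channel the momentum equation gives q² = ½·g·y₁·y₂·(y₁ + y₂) = ½×32.2×2.88×21.4×24.3 = 24092.
q = √24092 = 155 ft²/s.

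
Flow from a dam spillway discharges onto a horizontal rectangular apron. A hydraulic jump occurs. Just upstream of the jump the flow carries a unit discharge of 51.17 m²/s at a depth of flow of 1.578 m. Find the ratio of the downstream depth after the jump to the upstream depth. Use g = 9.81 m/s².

y₂/y₁ = 11.17

V₁ = q/y₁ = 51.17/1.578 = 32.43 m/s. Fr₁ = V₁/√(g·y₁) = 32.43/√(9.81×1.578) = 8.242.
Sequent-depth ratio: y₂/y₁ = ½[√(1 + 8Fr₁²) − 1] = ½[√544.41 − 1] = 11.17.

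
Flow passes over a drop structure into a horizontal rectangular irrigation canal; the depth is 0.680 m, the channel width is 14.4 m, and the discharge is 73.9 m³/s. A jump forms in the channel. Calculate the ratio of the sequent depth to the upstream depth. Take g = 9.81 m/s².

q = Q/b = 73.9/14.4 = 5.13 m²/s; V₁ = q/y₁ = 7.55 m/s. Fr₁ = V₁/√(g·y₁) = 2.92.
From the momentum equation for a rectangular channel, y₂/y₁ = ½[√(1 + 8Fr₁²) − 1] = ½[√69.31 − 1] = 3.66.

y₂/y₁ = 3.66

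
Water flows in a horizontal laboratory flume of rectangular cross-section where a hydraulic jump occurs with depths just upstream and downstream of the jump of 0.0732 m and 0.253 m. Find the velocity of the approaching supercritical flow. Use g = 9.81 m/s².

V₁ = 2.35 m/s

For a rectangular channel the momentum equation gives q² = ½·g·y₁·y₂·(y₁ + y₂) = ½×9.81×0.0732×0.253×0.326 = 0.0296.
q = √0.0296 = 0.172 m²/s.
V₁ = q/y₁ = 0.172/0.0732 = 2.35 m/s.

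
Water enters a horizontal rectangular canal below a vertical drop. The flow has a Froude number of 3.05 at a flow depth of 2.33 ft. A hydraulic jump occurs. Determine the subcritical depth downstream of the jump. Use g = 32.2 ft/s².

y₂ = 8.95 ft

Fr₁ = 3.05 (given).
From the momentum equation for a rectangular channel, y₂/y₁ = ½[√(1 + 8Fr₁²) − 1] = ½[√75.42 − 1] = 3.84.
y₂ = 3.84 × 2.33 = 8.95 ft.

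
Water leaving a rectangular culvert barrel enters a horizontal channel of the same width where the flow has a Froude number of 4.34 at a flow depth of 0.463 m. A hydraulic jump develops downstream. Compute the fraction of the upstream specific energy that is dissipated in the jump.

Fr₁ = 4.34 (given).
From the momentum equation for a rectangular channel, y₂/y₁ = ½[√(1 + 8Fr₁²) − 1] = ½[√151.7 − 1] = 5.66.
y₂ = 5.66 × 0.463 = 2.62 m.
E₁ = y₁(1 + Fr₁²/2) = 0.463×(1 + 4.34²/2) = 4.82 m. ΔE = (y₂ − y₁)³/(4y₁y₂) = 2.07 m. ΔE/E₁ = 2.07/4.82 = 0.429.

ΔE/E₁ = 0.429 (42.9%)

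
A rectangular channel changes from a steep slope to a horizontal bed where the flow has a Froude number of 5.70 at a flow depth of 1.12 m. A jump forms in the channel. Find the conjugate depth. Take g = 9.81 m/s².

Fr₁ = 5.70 (given).
Conjugate-depth relation: y₂/y₁ = ½[√(1 + 8Fr₁²) − 1] = ½[√260.9 − 1] = 7.58.
y₂ = 7.58 × 1.12 = 8.49 m.

y₂ = 8.49 m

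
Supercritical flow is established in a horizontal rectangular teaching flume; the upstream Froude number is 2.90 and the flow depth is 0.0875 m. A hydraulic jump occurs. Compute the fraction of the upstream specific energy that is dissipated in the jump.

Fr₁ = 2.90 (given).
Conjugate-depth relation: y₂/y₁ = ½[√(1 + 8Fr₁²) − 1] = ½[√68.28 − 1] = 3.63.
y₂ = 3.63 × 0.0875 = 0.318 m.
E₁ = y₁(1 + Fr₁²/2) = 0.0875×(1 + 2.90²/2) = 0.455 m. ΔE = (y₂ − y₁)³/(4y₁y₂) = 0.110 m. ΔE/E₁ = 0.110/0.455 = 0.241.

ΔE/E₁ = 0.241 (24.1%)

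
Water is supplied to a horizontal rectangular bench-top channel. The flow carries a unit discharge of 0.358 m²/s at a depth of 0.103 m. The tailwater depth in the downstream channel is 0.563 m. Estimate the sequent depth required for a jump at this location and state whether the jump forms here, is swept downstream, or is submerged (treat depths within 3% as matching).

y₂ = 0.455 m; the jump is submerged

V₁ = q/y₁ = 0.358/0.103 = 3.48 m/s. Fr₁ = V₁/√(g·y₁) = 3.48/√(9.81×0.103) = 3.46.
Sequent-depth ratio: y₂/y₁ = ½[√(1 + 8Fr₁²) − 1] = ½[√96.65 − 1] = 4.42.
y₂ = 4.42 × 0.103 = 0.455 m.
Tailwater y_tw = 0.563 m: y_tw > y₂, so the jump is submerged.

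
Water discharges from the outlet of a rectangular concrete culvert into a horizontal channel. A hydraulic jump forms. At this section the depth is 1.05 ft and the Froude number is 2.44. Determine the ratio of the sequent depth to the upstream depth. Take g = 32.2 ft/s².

Fr₁ = 2.44 (given).
Sequent-depth ratio: y₂/y₁ = ½[√(1 + 8Fr₁²) − 1] = ½[√48.63 − 1] = 2.99.

y₂/y₁ = 2.99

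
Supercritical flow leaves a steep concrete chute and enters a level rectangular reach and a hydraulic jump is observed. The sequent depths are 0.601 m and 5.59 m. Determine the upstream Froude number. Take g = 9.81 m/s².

Fr₁ = 6.92

For a rectangular channel the momentum equation gives q² = ½·g·y₁·y₂·(y₁ + y₂) = ½×9.81×0.601×5.59×6.19 = 102.
q = √102 = 10.1 m²/s.
V₁ = q/y₁ = 16.8 m/s; Fr₁ = V₁/√(g·y₁) = 6.92.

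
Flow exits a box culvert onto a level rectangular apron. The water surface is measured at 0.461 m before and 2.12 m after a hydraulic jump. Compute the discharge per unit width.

For a rectangular channel the momentum equation gives q² = ½·g·y₁·y₂·(y₁ + y₂) = ½×9.81×0.461×2.12×2.58 = 12.4.
q = √12.4 = 3.52 m²/s.

q = 3.52 m²/s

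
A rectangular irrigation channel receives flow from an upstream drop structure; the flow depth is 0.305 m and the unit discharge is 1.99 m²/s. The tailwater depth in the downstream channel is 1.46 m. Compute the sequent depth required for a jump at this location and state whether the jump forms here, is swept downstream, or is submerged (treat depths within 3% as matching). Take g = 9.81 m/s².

y₂ = 1.48 m; the jump forms here

V₁ = q/y₁ = 1.99/0.305 = 6.52 m/s. Fr₁ = V₁/√(g·y₁) = 6.52/√(9.81×0.305) = 3.77.
Conjugate-depth relation: y₂/y₁ = ½[√(1 + 8Fr₁²) − 1] = ½[√114.8 − 1] = 4.86.
y₂ = 4.86 × 0.305 = 1.48 m.
Tailwater y_tw = 1.46 m: y_tw ≈ y₂, so the jump forms here.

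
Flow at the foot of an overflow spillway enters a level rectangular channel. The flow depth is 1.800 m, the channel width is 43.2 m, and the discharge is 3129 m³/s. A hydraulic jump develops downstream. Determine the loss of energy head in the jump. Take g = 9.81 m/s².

ΔE = 60.35 m

q = Q/b = 3129/43.2 = 72.43 m²/s; V₁ = q/y₁ = 40.24 m/s. Fr₁ = V₁/√(g·y₁) = 9.576.
By Bélanger, y₂/y₁ = ½[√(1 + 8Fr₁²) − 1] = ½[√734.58 − 1] = 13.05.
y₂ = 13.05 × 1.800 = 23.49 m.
V₂ = q/y₂ = 72.43/23.49 = 3.083 m/s. E₁ = y₁ + V₁²/2g = 84.33 m; E₂ = y₂ + V₂²/2g = 23.98 m. ΔE = E₁ − E₂ = 60.35 m.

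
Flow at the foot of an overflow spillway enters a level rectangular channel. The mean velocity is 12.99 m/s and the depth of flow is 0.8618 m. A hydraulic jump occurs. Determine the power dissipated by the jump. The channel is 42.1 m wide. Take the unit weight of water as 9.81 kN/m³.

P = 19320 kW

Fr₁ = V₁/√(g·y₁) = 12.99/√(9.81×0.8618) = 4.468.
Conjugate-depth relation: y₂/y₁ = ½[√(1 + 8Fr₁²) − 1] = ½[√160.67 − 1] = 5.838.
y₂ = 5.838 × 0.8618 = 5.031 m.
q = V₁·y₁ = 12.99 × 0.8618 = 11.19 m²/s. V₂ = q/y₂ = 11.19/5.031 = 2.225 m/s. E₁ = y₁ + V₁²/2g = 9.462 m; E₂ = y₂ + V₂²/2g = 5.283 m. ΔE = E₁ − E₂ = 4.179 m.
Q = q·b = 11.19 × 42.1 = 471.3 m³/s. P = γ·Q·ΔE = 9.81 × 471.3 × 4.179 = 19320 kW.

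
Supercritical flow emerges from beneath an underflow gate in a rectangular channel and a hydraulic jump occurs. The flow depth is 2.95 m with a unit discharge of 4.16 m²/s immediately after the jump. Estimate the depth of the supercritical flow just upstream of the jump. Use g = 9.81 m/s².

y₁ = 0.361 m

V₂ = q/y₂ = 4.16/2.95 = 1.41 m/s; Fr₂ = V₂/√(g·y₂) = 0.262.
The Bélanger relation is symmetric: y₁/y₂ = ½[√(1 + 8Fr₂²) − 1] = ½[√1.550 − 1] = 0.122.
y₁ = 0.122 × 2.95 = 0.361 m.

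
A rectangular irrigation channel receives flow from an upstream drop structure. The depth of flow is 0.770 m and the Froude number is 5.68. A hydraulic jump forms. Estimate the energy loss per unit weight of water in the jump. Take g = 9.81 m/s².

Fr₁ = 5.68 (given).
From the momentum equation for a rectangular channel, y₂/y₁ = ½[√(1 + 8Fr₁²) − 1] = ½[√259.1 − 1] = 7.55.
y₂ = 7.55 × 0.770 = 5.81 m.
V₁ = Fr₁·√(g·y₁) = 5.68×√(9.81×0.770) = 15.6 m/s; q = V₁·y₁ = 12.0 m²/s. V₂ = q/y₂ = 12.0/5.81 = 2.07 m/s. E₁ = y₁ + V₁²/2g = 13.2 m; E₂ = y₂ + V₂²/2g = 6.03 m. ΔE = E₁ − E₂ = 7.16 m.

ΔE = 7.16 m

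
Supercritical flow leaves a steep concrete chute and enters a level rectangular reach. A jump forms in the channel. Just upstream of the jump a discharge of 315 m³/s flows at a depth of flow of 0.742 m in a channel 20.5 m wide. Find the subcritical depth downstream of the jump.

q = Q/b = 315/20.5 = 15.4 m²/s; V₁ = q/y₁ = 20.7 m/s. Fr₁ = V₁/√(g·y₁) = 7.68.
Bélanger equation: y₂/y₁ = ½[√(1 + 8Fr₁²) − 1] = ½[√472.3 − 1] = 10.4.
y₂ = 10.4 × 0.742 = 7.69 m.

y₂ = 7.69 m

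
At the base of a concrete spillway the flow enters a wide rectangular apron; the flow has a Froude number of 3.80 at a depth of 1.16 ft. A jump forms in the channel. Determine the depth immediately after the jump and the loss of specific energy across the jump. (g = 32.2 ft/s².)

Fr₁ = 3.80 (given).
Sequent-depth ratio: y₂/y₁ = ½[√(1 + 8Fr₁²) − 1] = ½[√116.5 − 1] = 4.90.
y₂ = 4.90 × 1.16 = 5.68 ft.
V₁ = Fr₁·√(g·y₁) = 3.80×√(32.2×1.16) = 23.2 ft/s; q = V₁·y₁ = 26.9 ft²/s. V₂ = q/y₂ = 26.9/5.68 = 4.74 ft/s. E₁ = y₁ + V₁²/2g = 9.54 ft; E₂ = y₂ + V₂²/2g = 6.03 ft. ΔE = E₁ − E₂ = 3.51 ft.

y₂ = 5.68 ft; ΔE = 3.51 ft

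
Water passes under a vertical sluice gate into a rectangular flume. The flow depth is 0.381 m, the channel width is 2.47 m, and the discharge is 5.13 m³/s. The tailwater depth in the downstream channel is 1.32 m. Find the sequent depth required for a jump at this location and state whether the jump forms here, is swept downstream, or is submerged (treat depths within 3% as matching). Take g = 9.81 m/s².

q = Q/b = 5.13/2.47 = 2.08 m²/s; V₁ = q/y₁ = 5.45 m/s. Fr₁ = V₁/√(g·y₁) = 2.82.
Conjugate-depth relation: y₂/y₁ = ½[√(1 + 8Fr₁²) − 1] = ½[√64.60 − 1] = 3.52.
y₂ = 3.52 × 0.381 = 1.34 m.
Tailwater y_tw = 1.32 m: y_tw ≈ y₂, so the jump forms here.

y₂ = 1.34 m; the jump forms here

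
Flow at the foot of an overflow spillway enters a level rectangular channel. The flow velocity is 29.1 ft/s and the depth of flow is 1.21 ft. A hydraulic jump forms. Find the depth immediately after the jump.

Fr₁ = V₁/√(g·y₁) = 29.1/√(32.2×1.21) = 4.66.
Conjugate-depth relation: y₂/y₁ = ½[√(1 + 8Fr₁²) − 1] = ½[√174.9 − 1] = 6.11.
y₂ = 6.11 × 1.21 = 7.40 ft.

y₂ = 7.40 ft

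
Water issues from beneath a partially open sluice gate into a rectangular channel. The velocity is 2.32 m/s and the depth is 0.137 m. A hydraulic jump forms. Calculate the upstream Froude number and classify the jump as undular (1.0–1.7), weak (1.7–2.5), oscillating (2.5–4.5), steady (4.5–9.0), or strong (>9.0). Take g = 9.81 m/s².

Fr₁ = 2.00; weak jump

Fr₁ = V₁/√(g·y₁) = 2.32/√(9.81×0.137) = 2.00.
Fr₁ = 2.00 lies in the weak range.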